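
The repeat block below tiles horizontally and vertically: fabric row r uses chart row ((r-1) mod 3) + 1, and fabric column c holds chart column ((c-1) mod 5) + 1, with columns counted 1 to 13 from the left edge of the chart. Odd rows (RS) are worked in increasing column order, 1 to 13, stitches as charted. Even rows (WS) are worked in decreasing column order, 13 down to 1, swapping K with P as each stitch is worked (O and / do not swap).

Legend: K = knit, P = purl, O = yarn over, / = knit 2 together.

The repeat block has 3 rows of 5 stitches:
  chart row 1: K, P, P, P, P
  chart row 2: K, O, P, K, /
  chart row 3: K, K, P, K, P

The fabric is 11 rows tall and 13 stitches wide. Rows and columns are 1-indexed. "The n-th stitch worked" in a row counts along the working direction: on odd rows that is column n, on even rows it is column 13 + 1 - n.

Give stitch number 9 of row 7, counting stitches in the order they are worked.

Row 7 uses chart row ((7-1) mod 3)+1 = 1. Row 7 is odd, so RS.
Chart row 1 tiled across columns 1-13: K P P P P K P P P P K P P
RS: work column 1 to column 13, symbols as charted — the tiled row is the row as worked.
The 9th stitch worked is P.

Stitch:
P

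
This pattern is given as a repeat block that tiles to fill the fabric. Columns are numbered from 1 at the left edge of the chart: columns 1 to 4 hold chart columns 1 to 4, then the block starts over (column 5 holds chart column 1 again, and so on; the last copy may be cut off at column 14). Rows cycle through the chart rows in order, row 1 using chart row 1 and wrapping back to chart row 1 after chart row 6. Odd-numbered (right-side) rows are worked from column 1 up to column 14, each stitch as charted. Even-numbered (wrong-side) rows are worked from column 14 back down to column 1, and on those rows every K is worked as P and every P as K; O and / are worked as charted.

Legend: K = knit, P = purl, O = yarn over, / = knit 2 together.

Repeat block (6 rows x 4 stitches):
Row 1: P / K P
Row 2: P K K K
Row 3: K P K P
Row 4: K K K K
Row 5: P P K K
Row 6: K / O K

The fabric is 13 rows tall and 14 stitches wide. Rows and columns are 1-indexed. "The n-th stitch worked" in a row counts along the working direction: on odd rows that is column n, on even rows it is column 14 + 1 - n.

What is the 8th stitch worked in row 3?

Row 3 uses chart row ((3-1) mod 6)+1 = 3. Row 3 is odd, so RS.
Chart row 3 tiled across columns 1-14: K P K P K P K P K P K P K P
Right side: take the tiled row as-is (worked left to right from column 1).
Stitch 8 in working order -> P

== STITCH ==
P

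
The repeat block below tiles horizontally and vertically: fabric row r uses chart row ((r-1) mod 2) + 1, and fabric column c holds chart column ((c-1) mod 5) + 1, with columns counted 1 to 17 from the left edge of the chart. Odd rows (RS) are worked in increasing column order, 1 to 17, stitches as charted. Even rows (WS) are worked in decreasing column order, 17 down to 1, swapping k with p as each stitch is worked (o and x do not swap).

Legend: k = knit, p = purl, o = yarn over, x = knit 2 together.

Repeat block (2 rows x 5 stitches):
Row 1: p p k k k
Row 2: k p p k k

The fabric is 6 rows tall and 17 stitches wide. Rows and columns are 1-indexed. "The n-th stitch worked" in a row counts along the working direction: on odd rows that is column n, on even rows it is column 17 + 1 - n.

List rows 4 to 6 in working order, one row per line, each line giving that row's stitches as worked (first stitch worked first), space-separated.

Row 4: chart row 2, WS - tiled (columns 1-17): k p p k k k p p k k k p p k k k p; work from column 17 back to 1 with k<->p swapped.
Row 5: chart row 1, RS - tile across columns 1-17 and work as-is.
Row 6: chart row 2, WS - tiled (columns 1-17): k p p k k k p p k k k p p k k k p; work from column 17 back to 1 with k<->p swapped.

Result:
k p p p k k p p p k k p p p k k p
p p k k k p p k k k p p k k k p p
k p p p k k p p p k k p p p k k p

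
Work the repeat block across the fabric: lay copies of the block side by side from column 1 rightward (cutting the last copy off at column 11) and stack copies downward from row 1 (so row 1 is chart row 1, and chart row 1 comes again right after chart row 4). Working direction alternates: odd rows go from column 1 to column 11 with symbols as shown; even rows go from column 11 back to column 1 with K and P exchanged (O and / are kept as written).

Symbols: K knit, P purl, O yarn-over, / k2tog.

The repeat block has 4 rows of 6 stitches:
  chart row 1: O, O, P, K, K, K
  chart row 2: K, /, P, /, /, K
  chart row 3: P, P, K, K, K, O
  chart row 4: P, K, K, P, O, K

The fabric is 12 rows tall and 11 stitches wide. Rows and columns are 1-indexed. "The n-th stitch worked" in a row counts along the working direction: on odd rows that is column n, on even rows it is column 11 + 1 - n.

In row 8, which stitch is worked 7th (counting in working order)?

Result:
O

Derivation:
For row 8: chart row = ((8-1) mod 4) + 1 = 4; this is a WS (even) row.
Chart row 4 tiled across columns 1-11: P K K P O K P K K P O
Wrong side: read the tiled row from column 11 down to 1 and exchange K with P (leave O, /).
Row 8 as worked: O K P P K P O K P P K
Counting 7 along the worked row gives O.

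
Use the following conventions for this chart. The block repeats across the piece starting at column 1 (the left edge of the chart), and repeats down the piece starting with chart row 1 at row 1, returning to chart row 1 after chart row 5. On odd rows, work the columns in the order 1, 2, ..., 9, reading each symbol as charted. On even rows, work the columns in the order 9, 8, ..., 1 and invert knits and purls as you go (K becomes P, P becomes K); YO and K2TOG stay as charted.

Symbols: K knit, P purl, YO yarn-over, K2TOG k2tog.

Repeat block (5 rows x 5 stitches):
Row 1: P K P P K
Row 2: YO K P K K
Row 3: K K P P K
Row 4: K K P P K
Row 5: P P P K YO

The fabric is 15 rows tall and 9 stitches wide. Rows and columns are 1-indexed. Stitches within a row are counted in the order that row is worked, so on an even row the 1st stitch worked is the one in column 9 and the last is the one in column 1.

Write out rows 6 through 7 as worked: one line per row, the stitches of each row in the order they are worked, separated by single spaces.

Row 6: chart row 1, WS - tiled (columns 1-9): P K P P K P K P P; work from column 9 back to 1 with K<->P swapped.
Row 7: chart row 2, RS - tile across columns 1-9 and work as-is.

Rows as worked:
K K P K P K K P K
YO K P K K YO K P K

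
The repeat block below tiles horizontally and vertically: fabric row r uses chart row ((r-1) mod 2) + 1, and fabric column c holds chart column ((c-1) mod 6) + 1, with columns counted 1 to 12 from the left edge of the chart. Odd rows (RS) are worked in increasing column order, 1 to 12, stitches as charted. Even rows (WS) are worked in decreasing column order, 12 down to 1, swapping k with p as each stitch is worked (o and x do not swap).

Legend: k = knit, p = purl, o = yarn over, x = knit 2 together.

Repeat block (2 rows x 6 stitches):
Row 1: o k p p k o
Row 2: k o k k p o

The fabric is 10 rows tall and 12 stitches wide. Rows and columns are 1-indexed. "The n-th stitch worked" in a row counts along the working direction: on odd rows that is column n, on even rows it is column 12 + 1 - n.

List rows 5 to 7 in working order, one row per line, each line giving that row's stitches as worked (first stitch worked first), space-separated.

== ROWS AS WORKED ==
o k p p k o o k p p k o
o k p p o p o k p p o p
o k p p k o o k p p k o

Derivation:
Row 5: chart row 1, RS - tile across columns 1-12 and work as-is.
Row 6: chart row 2, WS - tiled (columns 1-12): k o k k p o k o k k p o; work from column 12 back to 1 with k<->p swapped.
Row 7: chart row 1, RS - tile across columns 1-12 and work as-is.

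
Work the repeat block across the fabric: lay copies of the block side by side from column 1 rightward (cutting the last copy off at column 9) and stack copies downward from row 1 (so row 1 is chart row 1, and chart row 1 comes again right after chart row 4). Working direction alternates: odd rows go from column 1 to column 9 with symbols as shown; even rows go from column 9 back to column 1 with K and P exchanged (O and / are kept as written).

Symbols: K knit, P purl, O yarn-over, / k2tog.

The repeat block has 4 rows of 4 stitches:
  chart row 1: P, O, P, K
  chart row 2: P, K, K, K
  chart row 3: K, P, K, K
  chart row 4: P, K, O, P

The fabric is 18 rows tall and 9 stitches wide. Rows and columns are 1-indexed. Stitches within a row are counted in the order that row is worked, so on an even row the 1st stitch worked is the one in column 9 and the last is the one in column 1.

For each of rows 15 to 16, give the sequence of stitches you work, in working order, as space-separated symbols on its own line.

Row 15: chart row 3, RS - tile across columns 1-9 and work as-is.
Row 16: chart row 4, WS - tiled (columns 1-9): P K O P P K O P P; work from column 9 back to 1 with K<->P swapped.

== ROWS AS WORKED ==
K P K K K P K K K
K K O P K K O P K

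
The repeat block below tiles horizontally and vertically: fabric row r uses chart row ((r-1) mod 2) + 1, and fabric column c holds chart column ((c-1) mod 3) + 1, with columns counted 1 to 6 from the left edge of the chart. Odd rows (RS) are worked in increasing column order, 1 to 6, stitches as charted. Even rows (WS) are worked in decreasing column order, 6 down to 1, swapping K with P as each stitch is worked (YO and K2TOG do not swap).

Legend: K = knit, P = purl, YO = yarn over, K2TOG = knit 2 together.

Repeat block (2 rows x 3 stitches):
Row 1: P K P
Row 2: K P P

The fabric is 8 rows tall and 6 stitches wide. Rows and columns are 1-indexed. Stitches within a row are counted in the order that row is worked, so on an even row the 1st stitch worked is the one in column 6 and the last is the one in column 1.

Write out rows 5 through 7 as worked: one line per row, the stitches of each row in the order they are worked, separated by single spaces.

Row 5: chart row 1, RS - tile across columns 1-6 and work as-is.
Row 6: chart row 2, WS - tiled (columns 1-6): K P P K P P; work from column 6 back to 1 with K<->P swapped.
Row 7: chart row 1, RS - tile across columns 1-6 and work as-is.

Result:
P K P P K P
K K P K K P
P K P P K P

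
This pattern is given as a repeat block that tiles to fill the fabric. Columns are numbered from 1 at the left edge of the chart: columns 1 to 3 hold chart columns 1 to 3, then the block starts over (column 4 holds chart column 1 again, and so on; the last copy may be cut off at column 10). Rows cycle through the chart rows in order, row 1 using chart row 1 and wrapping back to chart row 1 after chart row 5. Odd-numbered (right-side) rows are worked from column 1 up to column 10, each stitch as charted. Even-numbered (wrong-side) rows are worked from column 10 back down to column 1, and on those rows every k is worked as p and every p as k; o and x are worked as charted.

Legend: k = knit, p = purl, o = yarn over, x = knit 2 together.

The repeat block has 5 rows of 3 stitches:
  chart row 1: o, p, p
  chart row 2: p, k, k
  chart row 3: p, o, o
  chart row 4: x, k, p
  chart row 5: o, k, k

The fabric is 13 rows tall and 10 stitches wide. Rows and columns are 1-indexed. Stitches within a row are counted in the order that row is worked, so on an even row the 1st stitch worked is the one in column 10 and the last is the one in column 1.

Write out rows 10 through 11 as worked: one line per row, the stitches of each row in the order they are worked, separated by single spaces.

Row 10: chart row 5, WS - tiled (columns 1-10): o k k o k k o k k o; work from column 10 back to 1 with k<->p swapped.
Row 11: chart row 1, RS - tile across columns 1-10 and work as-is.

Rows as worked:
o p p o p p o p p o
o p p o p p o p p o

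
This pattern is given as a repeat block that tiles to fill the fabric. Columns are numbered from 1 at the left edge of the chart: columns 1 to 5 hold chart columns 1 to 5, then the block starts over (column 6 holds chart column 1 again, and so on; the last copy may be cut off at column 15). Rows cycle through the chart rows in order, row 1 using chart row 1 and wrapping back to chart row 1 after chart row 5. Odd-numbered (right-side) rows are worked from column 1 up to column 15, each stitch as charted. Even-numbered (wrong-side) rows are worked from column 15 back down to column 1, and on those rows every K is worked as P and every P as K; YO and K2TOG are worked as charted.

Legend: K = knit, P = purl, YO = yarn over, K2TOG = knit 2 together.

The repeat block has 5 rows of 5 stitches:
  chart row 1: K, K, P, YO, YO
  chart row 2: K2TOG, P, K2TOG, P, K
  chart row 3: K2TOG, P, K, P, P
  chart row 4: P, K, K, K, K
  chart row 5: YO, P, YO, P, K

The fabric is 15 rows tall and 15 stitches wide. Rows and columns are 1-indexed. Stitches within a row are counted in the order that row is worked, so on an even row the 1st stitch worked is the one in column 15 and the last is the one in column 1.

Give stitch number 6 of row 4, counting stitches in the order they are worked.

Row 4: (4-1) mod 5 = 3, so use chart row 4. Even row -> WS.
Chart row 4 tiled across columns 1-15: P K K K K P K K K K P K K K K
WS: work from column 15 back to column 1 (reverse the tiled row), swapping K<->P (YO and K2TOG unchanged).
Row 4 as worked: P P P P K P P P P K P P P P K
The 6th stitch worked is P.

Result:
P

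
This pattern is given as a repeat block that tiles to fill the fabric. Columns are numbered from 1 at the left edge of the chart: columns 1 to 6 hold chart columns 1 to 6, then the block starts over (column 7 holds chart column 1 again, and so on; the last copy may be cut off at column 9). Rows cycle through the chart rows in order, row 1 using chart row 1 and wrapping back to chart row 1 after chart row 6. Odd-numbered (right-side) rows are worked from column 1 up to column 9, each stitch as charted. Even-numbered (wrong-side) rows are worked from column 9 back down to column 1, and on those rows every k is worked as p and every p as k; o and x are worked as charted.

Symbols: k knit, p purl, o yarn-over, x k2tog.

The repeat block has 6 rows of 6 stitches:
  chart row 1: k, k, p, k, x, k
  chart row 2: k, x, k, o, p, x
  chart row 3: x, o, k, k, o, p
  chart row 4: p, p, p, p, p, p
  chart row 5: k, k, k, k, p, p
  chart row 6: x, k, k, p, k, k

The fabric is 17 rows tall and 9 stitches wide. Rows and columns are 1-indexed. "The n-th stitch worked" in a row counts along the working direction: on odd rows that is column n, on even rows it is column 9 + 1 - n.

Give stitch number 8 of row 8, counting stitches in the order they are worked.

Row 8: (8-1) mod 6 = 1, so use chart row 2. Even row -> WS.
Chart row 2 tiled across columns 1-9: k x k o p x k x k
Wrong side: read the tiled row from column 9 down to 1 and exchange k with p (leave o, x).
Row 8 as worked: p x p x k o p x p
The 8th stitch worked is x.

Stitch:
x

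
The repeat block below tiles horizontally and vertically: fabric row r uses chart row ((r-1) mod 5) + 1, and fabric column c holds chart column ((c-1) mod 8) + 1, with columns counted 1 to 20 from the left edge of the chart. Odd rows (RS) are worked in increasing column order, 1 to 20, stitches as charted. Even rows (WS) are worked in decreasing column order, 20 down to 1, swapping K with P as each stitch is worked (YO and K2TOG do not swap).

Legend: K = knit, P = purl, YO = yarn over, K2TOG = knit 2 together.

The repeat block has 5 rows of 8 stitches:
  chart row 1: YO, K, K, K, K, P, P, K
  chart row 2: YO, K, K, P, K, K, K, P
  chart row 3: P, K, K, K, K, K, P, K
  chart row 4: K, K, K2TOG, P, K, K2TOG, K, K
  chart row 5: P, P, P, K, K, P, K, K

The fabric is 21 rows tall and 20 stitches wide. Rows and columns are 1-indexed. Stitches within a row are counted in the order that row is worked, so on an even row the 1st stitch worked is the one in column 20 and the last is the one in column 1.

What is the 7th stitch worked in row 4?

For row 4: chart row = ((4-1) mod 5) + 1 = 4; this is a WS (even) row.
Chart row 4 tiled across columns 1-20: K K K2TOG P K K2TOG K K K K K2TOG P K K2TOG K K K K K2TOG P
WS row: flip the tiled sequence (start at column 20) and apply K<->P; YO and K2TOG stay.
Row 4 as worked: K K2TOG P P P P K2TOG P K K2TOG P P P P K2TOG P K K2TOG P P
Stitch 7 in working order -> K2TOG

Stitch:
K2TOG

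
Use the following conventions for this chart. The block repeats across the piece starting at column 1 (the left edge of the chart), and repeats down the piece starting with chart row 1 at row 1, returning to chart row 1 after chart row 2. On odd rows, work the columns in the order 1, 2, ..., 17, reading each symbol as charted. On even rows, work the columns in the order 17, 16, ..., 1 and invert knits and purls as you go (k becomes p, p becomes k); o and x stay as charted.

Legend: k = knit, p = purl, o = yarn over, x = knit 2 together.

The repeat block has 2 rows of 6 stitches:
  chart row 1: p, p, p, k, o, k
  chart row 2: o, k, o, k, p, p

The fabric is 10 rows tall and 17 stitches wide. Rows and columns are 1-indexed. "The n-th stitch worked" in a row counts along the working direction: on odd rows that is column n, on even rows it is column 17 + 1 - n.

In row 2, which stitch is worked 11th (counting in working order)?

Row 2 uses chart row ((2-1) mod 2)+1 = 2. Row 2 is even, so WS.
Chart row 2 tiled across columns 1-17: o k o k p p o k o k p p o k o k p
WS: work from column 17 back to column 1 (reverse the tiled row), swapping k<->p (o and x unchanged).
Row 2 as worked: k p o p o k k p o p o k k p o p o
Counting 11 along the worked row gives o.

== STITCH ==
o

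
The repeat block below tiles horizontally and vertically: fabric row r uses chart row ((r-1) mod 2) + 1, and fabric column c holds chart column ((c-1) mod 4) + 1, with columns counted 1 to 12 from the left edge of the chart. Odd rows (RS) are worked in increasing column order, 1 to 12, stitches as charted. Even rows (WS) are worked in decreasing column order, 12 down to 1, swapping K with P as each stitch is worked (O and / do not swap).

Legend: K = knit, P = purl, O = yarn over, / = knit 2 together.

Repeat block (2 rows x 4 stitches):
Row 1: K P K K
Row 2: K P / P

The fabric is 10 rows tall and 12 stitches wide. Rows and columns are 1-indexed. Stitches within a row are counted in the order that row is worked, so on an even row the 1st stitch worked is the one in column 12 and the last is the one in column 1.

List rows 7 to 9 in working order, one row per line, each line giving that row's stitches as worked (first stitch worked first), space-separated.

Rows as worked:
K P K K K P K K K P K K
K / K P K / K P K / K P
K P K K K P K K K P K K

Derivation:
Row 7: chart row 1, RS - tile across columns 1-12 and work as-is.
Row 8: chart row 2, WS - tiled (columns 1-12): K P / P K P / P K P / P; work from column 12 back to 1 with K<->P swapped.
Row 9: chart row 1, RS - tile across columns 1-12 and work as-is.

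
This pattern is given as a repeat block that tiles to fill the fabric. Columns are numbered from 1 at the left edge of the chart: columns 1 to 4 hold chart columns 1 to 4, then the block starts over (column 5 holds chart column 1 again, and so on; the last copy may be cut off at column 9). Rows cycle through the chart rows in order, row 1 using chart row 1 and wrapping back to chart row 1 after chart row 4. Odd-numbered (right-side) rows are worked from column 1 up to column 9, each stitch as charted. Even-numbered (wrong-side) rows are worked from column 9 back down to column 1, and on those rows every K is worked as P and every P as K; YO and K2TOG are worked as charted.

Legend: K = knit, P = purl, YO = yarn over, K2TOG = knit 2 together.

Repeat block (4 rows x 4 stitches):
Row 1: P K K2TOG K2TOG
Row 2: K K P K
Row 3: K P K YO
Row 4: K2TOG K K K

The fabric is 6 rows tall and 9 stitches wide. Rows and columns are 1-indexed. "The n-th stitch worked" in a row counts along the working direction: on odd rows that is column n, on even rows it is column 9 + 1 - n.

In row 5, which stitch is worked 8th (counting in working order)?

Row 5: (5-1) mod 4 = 0, so use chart row 1. Odd row -> RS.
Chart row 1 tiled across columns 1-9: P K K2TOG K2TOG P K K2TOG K2TOG P
RS: work column 1 to column 9, symbols as charted — the tiled row is the row as worked.
Counting 8 along the worked row gives K2TOG.

== STITCH ==
K2TOG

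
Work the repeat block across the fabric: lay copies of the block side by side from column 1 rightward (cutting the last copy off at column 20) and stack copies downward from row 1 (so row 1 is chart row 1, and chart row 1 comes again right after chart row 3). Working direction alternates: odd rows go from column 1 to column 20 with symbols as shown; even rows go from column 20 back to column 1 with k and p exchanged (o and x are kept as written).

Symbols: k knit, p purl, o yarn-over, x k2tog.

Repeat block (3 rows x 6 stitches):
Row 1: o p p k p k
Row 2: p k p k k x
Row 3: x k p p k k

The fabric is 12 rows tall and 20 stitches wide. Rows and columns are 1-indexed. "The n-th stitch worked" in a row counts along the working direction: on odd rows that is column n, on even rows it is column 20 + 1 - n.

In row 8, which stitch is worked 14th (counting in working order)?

Result:
k

Derivation:
For row 8: chart row = ((8-1) mod 3) + 1 = 2; this is a WS (even) row.
Chart row 2 tiled across columns 1-20: p k p k k x p k p k k x p k p k k x p k
WS row: flip the tiled sequence (start at column 20) and apply k<->p; o and x stay.
Row 8 as worked: p k x p p k p k x p p k p k x p p k p k
Stitch 14 in working order -> k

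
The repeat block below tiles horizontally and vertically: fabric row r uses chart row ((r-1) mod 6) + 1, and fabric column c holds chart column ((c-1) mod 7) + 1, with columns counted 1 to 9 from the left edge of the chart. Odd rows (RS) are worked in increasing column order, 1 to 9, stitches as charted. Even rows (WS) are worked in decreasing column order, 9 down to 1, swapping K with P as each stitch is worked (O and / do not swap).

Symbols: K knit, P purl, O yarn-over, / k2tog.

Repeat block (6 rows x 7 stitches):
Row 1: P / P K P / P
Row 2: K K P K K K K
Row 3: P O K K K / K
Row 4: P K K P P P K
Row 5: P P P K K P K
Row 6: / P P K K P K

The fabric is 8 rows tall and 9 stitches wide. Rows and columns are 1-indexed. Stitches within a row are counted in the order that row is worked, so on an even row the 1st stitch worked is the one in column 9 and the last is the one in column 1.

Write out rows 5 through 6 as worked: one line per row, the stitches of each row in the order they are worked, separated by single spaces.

Row 5: chart row 5, RS - tile across columns 1-9 and work as-is.
Row 6: chart row 6, WS - tiled (columns 1-9): / P P K K P K / P; work from column 9 back to 1 with K<->P swapped.

== ROWS AS WORKED ==
P P P K K P K P P
K / P K P P K K /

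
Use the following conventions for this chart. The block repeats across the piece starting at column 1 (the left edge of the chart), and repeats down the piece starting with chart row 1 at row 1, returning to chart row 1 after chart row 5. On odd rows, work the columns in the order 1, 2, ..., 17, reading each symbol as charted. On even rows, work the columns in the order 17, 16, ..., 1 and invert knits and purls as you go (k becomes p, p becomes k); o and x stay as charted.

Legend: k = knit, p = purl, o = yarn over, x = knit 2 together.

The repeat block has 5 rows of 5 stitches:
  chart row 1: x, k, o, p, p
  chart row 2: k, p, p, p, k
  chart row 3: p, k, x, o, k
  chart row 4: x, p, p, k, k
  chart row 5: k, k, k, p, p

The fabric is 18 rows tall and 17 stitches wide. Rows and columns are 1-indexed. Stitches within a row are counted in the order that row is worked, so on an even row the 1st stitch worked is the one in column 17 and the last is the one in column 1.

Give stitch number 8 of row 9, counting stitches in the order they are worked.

Stitch:
p

Derivation:
For row 9: chart row = ((9-1) mod 5) + 1 = 4; this is a RS (odd) row.
Chart row 4 tiled across columns 1-17: x p p k k x p p k k x p p k k x p
RS: work column 1 to column 17, symbols as charted — the tiled row is the row as worked.
The 8th stitch worked is p.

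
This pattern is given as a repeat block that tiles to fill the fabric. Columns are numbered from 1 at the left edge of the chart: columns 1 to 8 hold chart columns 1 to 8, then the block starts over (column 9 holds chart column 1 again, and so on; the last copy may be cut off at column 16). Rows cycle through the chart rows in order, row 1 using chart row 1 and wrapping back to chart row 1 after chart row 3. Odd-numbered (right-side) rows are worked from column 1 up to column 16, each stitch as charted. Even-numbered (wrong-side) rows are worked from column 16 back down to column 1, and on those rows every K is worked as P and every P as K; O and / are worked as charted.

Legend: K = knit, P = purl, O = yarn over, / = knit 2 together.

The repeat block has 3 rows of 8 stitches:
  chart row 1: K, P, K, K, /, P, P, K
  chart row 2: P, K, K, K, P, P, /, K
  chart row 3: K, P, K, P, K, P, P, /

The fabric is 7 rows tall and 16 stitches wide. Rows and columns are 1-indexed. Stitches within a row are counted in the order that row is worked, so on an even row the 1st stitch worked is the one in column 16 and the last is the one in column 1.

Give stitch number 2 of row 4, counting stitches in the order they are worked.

== STITCH ==
K

Derivation:
Row 4 uses chart row ((4-1) mod 3)+1 = 1. Row 4 is even, so WS.
Chart row 1 tiled across columns 1-16: K P K K / P P K K P K K / P P K
Wrong side: read the tiled row from column 16 down to 1 and exchange K with P (leave O, /).
Row 4 as worked: P K K / P P K P P K K / P P K P
Stitch 2 in working order -> K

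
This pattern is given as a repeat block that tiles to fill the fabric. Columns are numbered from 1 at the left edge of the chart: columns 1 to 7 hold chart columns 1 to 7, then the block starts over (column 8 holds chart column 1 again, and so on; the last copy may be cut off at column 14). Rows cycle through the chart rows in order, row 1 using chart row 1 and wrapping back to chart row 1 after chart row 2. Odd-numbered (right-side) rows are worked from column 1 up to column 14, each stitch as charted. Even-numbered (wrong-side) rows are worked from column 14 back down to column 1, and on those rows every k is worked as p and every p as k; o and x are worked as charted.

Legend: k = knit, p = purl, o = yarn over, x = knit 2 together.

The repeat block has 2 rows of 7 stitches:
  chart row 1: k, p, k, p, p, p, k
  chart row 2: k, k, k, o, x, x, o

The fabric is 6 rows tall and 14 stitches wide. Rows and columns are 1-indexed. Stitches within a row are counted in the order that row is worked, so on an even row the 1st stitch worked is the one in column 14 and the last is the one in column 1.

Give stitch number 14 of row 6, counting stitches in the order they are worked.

Stitch:
p

Derivation:
Row 6 uses chart row ((6-1) mod 2)+1 = 2. Row 6 is even, so WS.
Chart row 2 tiled across columns 1-14: k k k o x x o k k k o x x o
WS row: flip the tiled sequence (start at column 14) and apply k<->p; o and x stay.
Row 6 as worked: o x x o p p p o x x o p p p
Stitch 14 in working order -> p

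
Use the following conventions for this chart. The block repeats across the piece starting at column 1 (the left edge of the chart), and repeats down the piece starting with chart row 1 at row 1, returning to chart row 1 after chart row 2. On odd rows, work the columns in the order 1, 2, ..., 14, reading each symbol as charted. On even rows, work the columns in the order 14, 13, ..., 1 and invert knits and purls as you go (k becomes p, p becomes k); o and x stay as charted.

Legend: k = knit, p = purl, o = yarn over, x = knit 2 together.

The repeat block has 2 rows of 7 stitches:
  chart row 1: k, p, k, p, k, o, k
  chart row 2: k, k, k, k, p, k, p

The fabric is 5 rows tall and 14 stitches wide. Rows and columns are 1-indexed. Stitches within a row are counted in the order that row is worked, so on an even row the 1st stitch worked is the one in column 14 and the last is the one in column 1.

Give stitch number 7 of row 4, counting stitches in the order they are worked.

Stitch:
p

Derivation:
Row 4: (4-1) mod 2 = 1, so use chart row 2. Even row -> WS.
Chart row 2 tiled across columns 1-14: k k k k p k p k k k k p k p
Wrong side: read the tiled row from column 14 down to 1 and exchange k with p (leave o, x).
Row 4 as worked: k p k p p p p k p k p p p p
Counting 7 along the worked row gives p.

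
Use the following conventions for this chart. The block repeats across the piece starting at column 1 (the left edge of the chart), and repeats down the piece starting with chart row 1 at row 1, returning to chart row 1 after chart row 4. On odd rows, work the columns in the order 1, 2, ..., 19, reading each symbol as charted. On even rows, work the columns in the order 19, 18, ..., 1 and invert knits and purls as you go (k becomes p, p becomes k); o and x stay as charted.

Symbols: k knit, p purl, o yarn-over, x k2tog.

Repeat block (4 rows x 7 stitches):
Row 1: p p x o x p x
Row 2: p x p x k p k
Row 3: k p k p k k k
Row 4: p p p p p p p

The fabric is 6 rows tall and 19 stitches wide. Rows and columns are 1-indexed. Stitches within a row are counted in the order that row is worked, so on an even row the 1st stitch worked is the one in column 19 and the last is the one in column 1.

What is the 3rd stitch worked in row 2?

Row 2 uses chart row ((2-1) mod 4)+1 = 2. Row 2 is even, so WS.
Chart row 2 tiled across columns 1-19: p x p x k p k p x p x k p k p x p x k
WS: work from column 19 back to column 1 (reverse the tiled row), swapping k<->p (o and x unchanged).
Row 2 as worked: p x k x k p k p x k x k p k p x k x k
Stitch 3 in working order -> k

Result:
k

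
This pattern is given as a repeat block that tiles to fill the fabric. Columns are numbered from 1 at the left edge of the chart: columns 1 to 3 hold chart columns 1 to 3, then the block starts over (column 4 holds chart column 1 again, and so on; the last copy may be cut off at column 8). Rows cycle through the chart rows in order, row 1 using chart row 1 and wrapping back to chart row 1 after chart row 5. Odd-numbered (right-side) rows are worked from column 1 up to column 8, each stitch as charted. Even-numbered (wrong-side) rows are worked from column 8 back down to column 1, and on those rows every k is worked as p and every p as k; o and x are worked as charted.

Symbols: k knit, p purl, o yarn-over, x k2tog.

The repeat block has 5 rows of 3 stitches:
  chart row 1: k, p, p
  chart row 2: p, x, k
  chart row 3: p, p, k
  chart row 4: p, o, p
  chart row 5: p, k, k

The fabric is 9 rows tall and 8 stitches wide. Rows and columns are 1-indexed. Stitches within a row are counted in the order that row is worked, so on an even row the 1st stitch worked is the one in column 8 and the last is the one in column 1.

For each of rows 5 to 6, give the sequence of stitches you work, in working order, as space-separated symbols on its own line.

Row 5: chart row 5, RS - tile across columns 1-8 and work as-is.
Row 6: chart row 1, WS - tiled (columns 1-8): k p p k p p k p; work from column 8 back to 1 with k<->p swapped.

Result:
p k k p k k p k
k p k k p k k p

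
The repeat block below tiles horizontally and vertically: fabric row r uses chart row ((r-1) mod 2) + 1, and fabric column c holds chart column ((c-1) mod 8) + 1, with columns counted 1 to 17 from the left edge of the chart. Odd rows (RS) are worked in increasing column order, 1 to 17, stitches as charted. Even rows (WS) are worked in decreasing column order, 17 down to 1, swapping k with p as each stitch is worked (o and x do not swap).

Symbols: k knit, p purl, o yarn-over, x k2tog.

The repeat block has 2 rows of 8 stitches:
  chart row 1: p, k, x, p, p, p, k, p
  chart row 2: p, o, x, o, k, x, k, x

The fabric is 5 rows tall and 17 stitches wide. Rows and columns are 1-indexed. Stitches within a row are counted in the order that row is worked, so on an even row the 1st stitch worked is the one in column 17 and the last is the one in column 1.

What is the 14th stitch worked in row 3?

Row 3 uses chart row ((3-1) mod 2)+1 = 1. Row 3 is odd, so RS.
Chart row 1 tiled across columns 1-17: p k x p p p k p p k x p p p k p p
RS: work column 1 to column 17, symbols as charted — the tiled row is the row as worked.
Counting 14 along the worked row gives p.

== STITCH ==
p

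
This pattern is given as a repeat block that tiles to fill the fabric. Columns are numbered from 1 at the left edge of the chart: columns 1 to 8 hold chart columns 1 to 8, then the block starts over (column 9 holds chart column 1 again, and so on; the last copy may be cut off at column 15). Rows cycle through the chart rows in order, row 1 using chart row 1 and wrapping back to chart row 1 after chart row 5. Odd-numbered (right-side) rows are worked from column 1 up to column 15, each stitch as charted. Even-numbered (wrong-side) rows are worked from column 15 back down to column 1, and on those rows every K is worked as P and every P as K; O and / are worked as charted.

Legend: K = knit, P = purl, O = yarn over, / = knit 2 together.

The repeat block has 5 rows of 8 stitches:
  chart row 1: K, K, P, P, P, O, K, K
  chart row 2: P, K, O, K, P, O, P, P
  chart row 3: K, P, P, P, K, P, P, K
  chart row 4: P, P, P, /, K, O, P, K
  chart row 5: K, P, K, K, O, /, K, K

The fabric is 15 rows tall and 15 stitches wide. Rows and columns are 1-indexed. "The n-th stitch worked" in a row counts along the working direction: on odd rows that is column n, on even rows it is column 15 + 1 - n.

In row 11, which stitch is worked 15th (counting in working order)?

== STITCH ==
K

Derivation:
Row 11 uses chart row ((11-1) mod 5)+1 = 1. Row 11 is odd, so RS.
Chart row 1 tiled across columns 1-15: K K P P P O K K K K P P P O K
RS row: no reversal, no swap; stitch n worked = column n.
Stitch 15 in working order -> K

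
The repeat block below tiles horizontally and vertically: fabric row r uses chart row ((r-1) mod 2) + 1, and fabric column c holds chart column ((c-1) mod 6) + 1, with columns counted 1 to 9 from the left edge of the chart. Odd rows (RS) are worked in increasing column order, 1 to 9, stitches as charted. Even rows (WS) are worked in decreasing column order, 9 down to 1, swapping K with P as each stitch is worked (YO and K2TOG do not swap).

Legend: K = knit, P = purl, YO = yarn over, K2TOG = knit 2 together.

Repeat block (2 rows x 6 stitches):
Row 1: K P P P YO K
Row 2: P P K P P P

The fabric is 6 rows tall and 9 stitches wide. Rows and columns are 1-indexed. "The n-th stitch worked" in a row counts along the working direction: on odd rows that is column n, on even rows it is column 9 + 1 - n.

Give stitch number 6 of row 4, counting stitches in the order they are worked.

Row 4 uses chart row ((4-1) mod 2)+1 = 2. Row 4 is even, so WS.
Chart row 2 tiled across columns 1-9: P P K P P P P P K
Wrong side: read the tiled row from column 9 down to 1 and exchange K with P (leave YO, K2TOG).
Row 4 as worked: P K K K K K P K K
Stitch 6 in working order -> K

Stitch:
K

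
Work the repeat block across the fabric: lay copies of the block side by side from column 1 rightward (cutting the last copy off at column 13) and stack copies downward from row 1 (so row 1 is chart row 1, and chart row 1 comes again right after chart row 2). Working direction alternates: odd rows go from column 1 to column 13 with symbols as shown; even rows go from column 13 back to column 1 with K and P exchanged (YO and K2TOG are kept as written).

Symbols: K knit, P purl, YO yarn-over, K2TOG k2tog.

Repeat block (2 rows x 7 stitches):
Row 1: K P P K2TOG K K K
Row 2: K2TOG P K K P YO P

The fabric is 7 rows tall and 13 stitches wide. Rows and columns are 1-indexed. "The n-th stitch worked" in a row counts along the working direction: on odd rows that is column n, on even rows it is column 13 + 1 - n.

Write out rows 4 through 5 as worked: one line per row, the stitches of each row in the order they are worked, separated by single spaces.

Row 4: chart row 2, WS - tiled (columns 1-13): K2TOG P K K P YO P K2TOG P K K P YO; work from column 13 back to 1 with K<->P swapped.
Row 5: chart row 1, RS - tile across columns 1-13 and work as-is.

== ROWS AS WORKED ==
YO K P P K K2TOG K YO K P P K K2TOG
K P P K2TOG K K K K P P K2TOG K K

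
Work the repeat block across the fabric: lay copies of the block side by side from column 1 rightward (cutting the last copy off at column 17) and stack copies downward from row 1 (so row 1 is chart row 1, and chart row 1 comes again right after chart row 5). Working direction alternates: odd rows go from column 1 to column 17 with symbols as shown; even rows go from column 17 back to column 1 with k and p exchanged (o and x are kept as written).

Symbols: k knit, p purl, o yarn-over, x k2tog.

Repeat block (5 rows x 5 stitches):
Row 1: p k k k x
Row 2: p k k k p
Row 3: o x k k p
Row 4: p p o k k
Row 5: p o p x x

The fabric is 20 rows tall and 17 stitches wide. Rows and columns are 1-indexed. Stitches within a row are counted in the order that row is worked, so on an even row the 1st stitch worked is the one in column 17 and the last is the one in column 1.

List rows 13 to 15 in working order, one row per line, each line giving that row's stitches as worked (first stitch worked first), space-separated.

== ROWS AS WORKED ==
o x k k p o x k k p o x k k p o x
k k p p o k k p p o k k p p o k k
p o p x x p o p x x p o p x x p o

Derivation:
Row 13: chart row 3, RS - tile across columns 1-17 and work as-is.
Row 14: chart row 4, WS - tiled (columns 1-17): p p o k k p p o k k p p o k k p p; work from column 17 back to 1 with k<->p swapped.
Row 15: chart row 5, RS - tile across columns 1-17 and work as-is.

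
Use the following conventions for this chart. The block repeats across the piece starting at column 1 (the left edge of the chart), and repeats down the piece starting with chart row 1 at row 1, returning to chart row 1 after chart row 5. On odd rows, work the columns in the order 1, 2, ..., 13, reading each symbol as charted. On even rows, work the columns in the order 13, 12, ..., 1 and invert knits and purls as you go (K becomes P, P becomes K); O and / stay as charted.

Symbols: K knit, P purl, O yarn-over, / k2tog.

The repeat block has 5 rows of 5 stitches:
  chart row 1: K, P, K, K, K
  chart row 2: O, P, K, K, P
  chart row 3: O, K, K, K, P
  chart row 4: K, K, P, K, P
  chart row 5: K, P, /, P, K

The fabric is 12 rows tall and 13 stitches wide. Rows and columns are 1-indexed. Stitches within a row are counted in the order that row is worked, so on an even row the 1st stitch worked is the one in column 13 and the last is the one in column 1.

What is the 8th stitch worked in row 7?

Row 7: (7-1) mod 5 = 1, so use chart row 2. Odd row -> RS.
Chart row 2 tiled across columns 1-13: O P K K P O P K K P O P K
RS row: no reversal, no swap; stitch n worked = column n.
Stitch 8 in working order -> K

Result:
K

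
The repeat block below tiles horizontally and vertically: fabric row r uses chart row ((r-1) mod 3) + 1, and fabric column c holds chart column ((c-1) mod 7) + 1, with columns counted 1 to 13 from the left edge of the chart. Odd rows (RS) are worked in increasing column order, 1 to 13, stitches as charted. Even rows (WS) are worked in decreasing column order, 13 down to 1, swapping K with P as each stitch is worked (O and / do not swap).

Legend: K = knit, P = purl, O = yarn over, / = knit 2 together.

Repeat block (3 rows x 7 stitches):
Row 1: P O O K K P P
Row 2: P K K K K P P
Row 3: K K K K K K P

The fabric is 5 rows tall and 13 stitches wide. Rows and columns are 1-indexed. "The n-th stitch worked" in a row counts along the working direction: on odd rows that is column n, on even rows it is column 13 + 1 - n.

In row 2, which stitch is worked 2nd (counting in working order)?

Result:
P

Derivation:
For row 2: chart row = ((2-1) mod 3) + 1 = 2; this is a WS (even) row.
Chart row 2 tiled across columns 1-13: P K K K K P P P K K K K P
WS: work from column 13 back to column 1 (reverse the tiled row), swapping K<->P (O and / unchanged).
Row 2 as worked: K P P P P K K K P P P P K
Stitch 2 in working order -> P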